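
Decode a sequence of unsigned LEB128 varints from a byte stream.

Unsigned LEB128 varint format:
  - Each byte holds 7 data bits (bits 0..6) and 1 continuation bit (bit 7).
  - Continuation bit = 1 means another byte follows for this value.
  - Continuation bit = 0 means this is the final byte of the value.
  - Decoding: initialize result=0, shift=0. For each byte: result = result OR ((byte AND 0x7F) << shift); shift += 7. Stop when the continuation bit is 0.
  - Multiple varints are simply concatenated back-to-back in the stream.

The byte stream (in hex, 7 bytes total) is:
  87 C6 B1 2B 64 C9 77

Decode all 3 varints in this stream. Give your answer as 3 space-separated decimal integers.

Answer: 90989319 100 15305

Derivation:
  byte[0]=0x87 cont=1 payload=0x07=7: acc |= 7<<0 -> acc=7 shift=7
  byte[1]=0xC6 cont=1 payload=0x46=70: acc |= 70<<7 -> acc=8967 shift=14
  byte[2]=0xB1 cont=1 payload=0x31=49: acc |= 49<<14 -> acc=811783 shift=21
  byte[3]=0x2B cont=0 payload=0x2B=43: acc |= 43<<21 -> acc=90989319 shift=28 [end]
Varint 1: bytes[0:4] = 87 C6 B1 2B -> value 90989319 (4 byte(s))
  byte[4]=0x64 cont=0 payload=0x64=100: acc |= 100<<0 -> acc=100 shift=7 [end]
Varint 2: bytes[4:5] = 64 -> value 100 (1 byte(s))
  byte[5]=0xC9 cont=1 payload=0x49=73: acc |= 73<<0 -> acc=73 shift=7
  byte[6]=0x77 cont=0 payload=0x77=119: acc |= 119<<7 -> acc=15305 shift=14 [end]
Varint 3: bytes[5:7] = C9 77 -> value 15305 (2 byte(s))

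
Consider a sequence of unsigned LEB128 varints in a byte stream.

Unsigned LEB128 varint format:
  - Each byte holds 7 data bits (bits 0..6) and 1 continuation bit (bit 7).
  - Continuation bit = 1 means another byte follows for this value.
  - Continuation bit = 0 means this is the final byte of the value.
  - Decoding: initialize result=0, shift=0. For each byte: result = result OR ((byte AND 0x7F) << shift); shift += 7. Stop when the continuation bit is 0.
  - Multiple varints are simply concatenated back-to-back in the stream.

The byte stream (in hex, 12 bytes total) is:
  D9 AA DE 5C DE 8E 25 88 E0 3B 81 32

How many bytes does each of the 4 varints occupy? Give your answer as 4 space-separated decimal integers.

  byte[0]=0xD9 cont=1 payload=0x59=89: acc |= 89<<0 -> acc=89 shift=7
  byte[1]=0xAA cont=1 payload=0x2A=42: acc |= 42<<7 -> acc=5465 shift=14
  byte[2]=0xDE cont=1 payload=0x5E=94: acc |= 94<<14 -> acc=1545561 shift=21
  byte[3]=0x5C cont=0 payload=0x5C=92: acc |= 92<<21 -> acc=194483545 shift=28 [end]
Varint 1: bytes[0:4] = D9 AA DE 5C -> value 194483545 (4 byte(s))
  byte[4]=0xDE cont=1 payload=0x5E=94: acc |= 94<<0 -> acc=94 shift=7
  byte[5]=0x8E cont=1 payload=0x0E=14: acc |= 14<<7 -> acc=1886 shift=14
  byte[6]=0x25 cont=0 payload=0x25=37: acc |= 37<<14 -> acc=608094 shift=21 [end]
Varint 2: bytes[4:7] = DE 8E 25 -> value 608094 (3 byte(s))
  byte[7]=0x88 cont=1 payload=0x08=8: acc |= 8<<0 -> acc=8 shift=7
  byte[8]=0xE0 cont=1 payload=0x60=96: acc |= 96<<7 -> acc=12296 shift=14
  byte[9]=0x3B cont=0 payload=0x3B=59: acc |= 59<<14 -> acc=978952 shift=21 [end]
Varint 3: bytes[7:10] = 88 E0 3B -> value 978952 (3 byte(s))
  byte[10]=0x81 cont=1 payload=0x01=1: acc |= 1<<0 -> acc=1 shift=7
  byte[11]=0x32 cont=0 payload=0x32=50: acc |= 50<<7 -> acc=6401 shift=14 [end]
Varint 4: bytes[10:12] = 81 32 -> value 6401 (2 byte(s))

Answer: 4 3 3 2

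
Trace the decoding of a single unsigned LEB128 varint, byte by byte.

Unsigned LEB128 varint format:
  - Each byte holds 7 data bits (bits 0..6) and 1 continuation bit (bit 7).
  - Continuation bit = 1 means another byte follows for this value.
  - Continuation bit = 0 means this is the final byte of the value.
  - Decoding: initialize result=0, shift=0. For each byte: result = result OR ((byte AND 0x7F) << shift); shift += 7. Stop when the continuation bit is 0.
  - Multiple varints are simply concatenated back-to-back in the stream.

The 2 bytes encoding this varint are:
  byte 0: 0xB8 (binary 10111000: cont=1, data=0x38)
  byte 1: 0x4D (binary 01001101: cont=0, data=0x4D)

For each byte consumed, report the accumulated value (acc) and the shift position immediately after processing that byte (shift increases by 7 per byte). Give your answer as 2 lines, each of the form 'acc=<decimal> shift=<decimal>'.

Answer: acc=56 shift=7
acc=9912 shift=14

Derivation:
byte 0=0xB8: payload=0x38=56, contrib = 56<<0 = 56; acc -> 56, shift -> 7
byte 1=0x4D: payload=0x4D=77, contrib = 77<<7 = 9856; acc -> 9912, shift -> 14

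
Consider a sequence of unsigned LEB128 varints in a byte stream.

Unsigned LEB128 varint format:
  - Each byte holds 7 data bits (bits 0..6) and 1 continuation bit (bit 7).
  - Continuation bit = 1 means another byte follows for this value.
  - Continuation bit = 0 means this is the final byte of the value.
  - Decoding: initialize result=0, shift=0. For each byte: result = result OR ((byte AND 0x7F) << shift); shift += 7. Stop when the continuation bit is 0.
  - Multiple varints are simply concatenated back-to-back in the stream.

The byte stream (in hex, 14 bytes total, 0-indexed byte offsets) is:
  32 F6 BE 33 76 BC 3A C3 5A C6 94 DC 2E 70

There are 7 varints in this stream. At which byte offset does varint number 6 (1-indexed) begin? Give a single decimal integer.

Answer: 9

Derivation:
  byte[0]=0x32 cont=0 payload=0x32=50: acc |= 50<<0 -> acc=50 shift=7 [end]
Varint 1: bytes[0:1] = 32 -> value 50 (1 byte(s))
  byte[1]=0xF6 cont=1 payload=0x76=118: acc |= 118<<0 -> acc=118 shift=7
  byte[2]=0xBE cont=1 payload=0x3E=62: acc |= 62<<7 -> acc=8054 shift=14
  byte[3]=0x33 cont=0 payload=0x33=51: acc |= 51<<14 -> acc=843638 shift=21 [end]
Varint 2: bytes[1:4] = F6 BE 33 -> value 843638 (3 byte(s))
  byte[4]=0x76 cont=0 payload=0x76=118: acc |= 118<<0 -> acc=118 shift=7 [end]
Varint 3: bytes[4:5] = 76 -> value 118 (1 byte(s))
  byte[5]=0xBC cont=1 payload=0x3C=60: acc |= 60<<0 -> acc=60 shift=7
  byte[6]=0x3A cont=0 payload=0x3A=58: acc |= 58<<7 -> acc=7484 shift=14 [end]
Varint 4: bytes[5:7] = BC 3A -> value 7484 (2 byte(s))
  byte[7]=0xC3 cont=1 payload=0x43=67: acc |= 67<<0 -> acc=67 shift=7
  byte[8]=0x5A cont=0 payload=0x5A=90: acc |= 90<<7 -> acc=11587 shift=14 [end]
Varint 5: bytes[7:9] = C3 5A -> value 11587 (2 byte(s))
  byte[9]=0xC6 cont=1 payload=0x46=70: acc |= 70<<0 -> acc=70 shift=7
  byte[10]=0x94 cont=1 payload=0x14=20: acc |= 20<<7 -> acc=2630 shift=14
  byte[11]=0xDC cont=1 payload=0x5C=92: acc |= 92<<14 -> acc=1509958 shift=21
  byte[12]=0x2E cont=0 payload=0x2E=46: acc |= 46<<21 -> acc=97978950 shift=28 [end]
Varint 6: bytes[9:13] = C6 94 DC 2E -> value 97978950 (4 byte(s))
  byte[13]=0x70 cont=0 payload=0x70=112: acc |= 112<<0 -> acc=112 shift=7 [end]
Varint 7: bytes[13:14] = 70 -> value 112 (1 byte(s))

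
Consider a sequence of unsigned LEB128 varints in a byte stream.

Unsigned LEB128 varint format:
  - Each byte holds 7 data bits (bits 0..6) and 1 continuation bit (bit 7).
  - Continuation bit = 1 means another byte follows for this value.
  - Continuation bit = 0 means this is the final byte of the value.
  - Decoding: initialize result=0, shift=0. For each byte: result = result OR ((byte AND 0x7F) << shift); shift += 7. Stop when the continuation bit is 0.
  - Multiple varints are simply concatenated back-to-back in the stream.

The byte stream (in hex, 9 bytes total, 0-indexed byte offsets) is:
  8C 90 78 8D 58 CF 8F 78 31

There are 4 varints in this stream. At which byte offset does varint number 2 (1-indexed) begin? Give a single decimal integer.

Answer: 3

Derivation:
  byte[0]=0x8C cont=1 payload=0x0C=12: acc |= 12<<0 -> acc=12 shift=7
  byte[1]=0x90 cont=1 payload=0x10=16: acc |= 16<<7 -> acc=2060 shift=14
  byte[2]=0x78 cont=0 payload=0x78=120: acc |= 120<<14 -> acc=1968140 shift=21 [end]
Varint 1: bytes[0:3] = 8C 90 78 -> value 1968140 (3 byte(s))
  byte[3]=0x8D cont=1 payload=0x0D=13: acc |= 13<<0 -> acc=13 shift=7
  byte[4]=0x58 cont=0 payload=0x58=88: acc |= 88<<7 -> acc=11277 shift=14 [end]
Varint 2: bytes[3:5] = 8D 58 -> value 11277 (2 byte(s))
  byte[5]=0xCF cont=1 payload=0x4F=79: acc |= 79<<0 -> acc=79 shift=7
  byte[6]=0x8F cont=1 payload=0x0F=15: acc |= 15<<7 -> acc=1999 shift=14
  byte[7]=0x78 cont=0 payload=0x78=120: acc |= 120<<14 -> acc=1968079 shift=21 [end]
Varint 3: bytes[5:8] = CF 8F 78 -> value 1968079 (3 byte(s))
  byte[8]=0x31 cont=0 payload=0x31=49: acc |= 49<<0 -> acc=49 shift=7 [end]
Varint 4: bytes[8:9] = 31 -> value 49 (1 byte(s))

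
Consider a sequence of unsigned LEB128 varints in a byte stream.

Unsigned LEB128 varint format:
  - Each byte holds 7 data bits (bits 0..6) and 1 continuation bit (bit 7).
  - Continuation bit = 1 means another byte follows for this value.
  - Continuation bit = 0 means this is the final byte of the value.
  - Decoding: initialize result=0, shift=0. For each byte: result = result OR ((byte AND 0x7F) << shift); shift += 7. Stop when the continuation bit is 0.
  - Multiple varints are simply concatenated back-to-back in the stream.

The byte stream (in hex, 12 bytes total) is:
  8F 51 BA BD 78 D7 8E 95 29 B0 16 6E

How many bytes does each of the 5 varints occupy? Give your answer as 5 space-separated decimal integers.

  byte[0]=0x8F cont=1 payload=0x0F=15: acc |= 15<<0 -> acc=15 shift=7
  byte[1]=0x51 cont=0 payload=0x51=81: acc |= 81<<7 -> acc=10383 shift=14 [end]
Varint 1: bytes[0:2] = 8F 51 -> value 10383 (2 byte(s))
  byte[2]=0xBA cont=1 payload=0x3A=58: acc |= 58<<0 -> acc=58 shift=7
  byte[3]=0xBD cont=1 payload=0x3D=61: acc |= 61<<7 -> acc=7866 shift=14
  byte[4]=0x78 cont=0 payload=0x78=120: acc |= 120<<14 -> acc=1973946 shift=21 [end]
Varint 2: bytes[2:5] = BA BD 78 -> value 1973946 (3 byte(s))
  byte[5]=0xD7 cont=1 payload=0x57=87: acc |= 87<<0 -> acc=87 shift=7
  byte[6]=0x8E cont=1 payload=0x0E=14: acc |= 14<<7 -> acc=1879 shift=14
  byte[7]=0x95 cont=1 payload=0x15=21: acc |= 21<<14 -> acc=345943 shift=21
  byte[8]=0x29 cont=0 payload=0x29=41: acc |= 41<<21 -> acc=86329175 shift=28 [end]
Varint 3: bytes[5:9] = D7 8E 95 29 -> value 86329175 (4 byte(s))
  byte[9]=0xB0 cont=1 payload=0x30=48: acc |= 48<<0 -> acc=48 shift=7
  byte[10]=0x16 cont=0 payload=0x16=22: acc |= 22<<7 -> acc=2864 shift=14 [end]
Varint 4: bytes[9:11] = B0 16 -> value 2864 (2 byte(s))
  byte[11]=0x6E cont=0 payload=0x6E=110: acc |= 110<<0 -> acc=110 shift=7 [end]
Varint 5: bytes[11:12] = 6E -> value 110 (1 byte(s))

Answer: 2 3 4 2 1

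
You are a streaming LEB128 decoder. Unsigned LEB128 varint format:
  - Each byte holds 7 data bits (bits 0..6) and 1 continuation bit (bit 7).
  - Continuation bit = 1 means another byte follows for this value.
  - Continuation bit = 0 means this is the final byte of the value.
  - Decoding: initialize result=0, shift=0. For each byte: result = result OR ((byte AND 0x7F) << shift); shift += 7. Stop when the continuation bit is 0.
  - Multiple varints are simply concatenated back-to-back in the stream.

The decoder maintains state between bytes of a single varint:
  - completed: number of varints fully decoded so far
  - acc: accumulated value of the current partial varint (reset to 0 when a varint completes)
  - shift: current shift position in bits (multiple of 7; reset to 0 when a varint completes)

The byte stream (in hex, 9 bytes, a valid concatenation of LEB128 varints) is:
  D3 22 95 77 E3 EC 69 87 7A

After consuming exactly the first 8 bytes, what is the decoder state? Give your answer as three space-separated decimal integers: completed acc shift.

byte[0]=0xD3 cont=1 payload=0x53: acc |= 83<<0 -> completed=0 acc=83 shift=7
byte[1]=0x22 cont=0 payload=0x22: varint #1 complete (value=4435); reset -> completed=1 acc=0 shift=0
byte[2]=0x95 cont=1 payload=0x15: acc |= 21<<0 -> completed=1 acc=21 shift=7
byte[3]=0x77 cont=0 payload=0x77: varint #2 complete (value=15253); reset -> completed=2 acc=0 shift=0
byte[4]=0xE3 cont=1 payload=0x63: acc |= 99<<0 -> completed=2 acc=99 shift=7
byte[5]=0xEC cont=1 payload=0x6C: acc |= 108<<7 -> completed=2 acc=13923 shift=14
byte[6]=0x69 cont=0 payload=0x69: varint #3 complete (value=1734243); reset -> completed=3 acc=0 shift=0
byte[7]=0x87 cont=1 payload=0x07: acc |= 7<<0 -> completed=3 acc=7 shift=7

Answer: 3 7 7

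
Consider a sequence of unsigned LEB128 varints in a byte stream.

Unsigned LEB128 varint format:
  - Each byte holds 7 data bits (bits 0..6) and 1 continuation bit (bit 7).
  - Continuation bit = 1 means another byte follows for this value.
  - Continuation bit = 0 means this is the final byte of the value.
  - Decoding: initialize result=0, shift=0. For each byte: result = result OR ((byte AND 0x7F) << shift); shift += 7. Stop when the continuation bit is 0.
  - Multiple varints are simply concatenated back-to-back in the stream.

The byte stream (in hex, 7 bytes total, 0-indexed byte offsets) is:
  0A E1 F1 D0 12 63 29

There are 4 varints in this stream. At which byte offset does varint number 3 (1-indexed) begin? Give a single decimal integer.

Answer: 5

Derivation:
  byte[0]=0x0A cont=0 payload=0x0A=10: acc |= 10<<0 -> acc=10 shift=7 [end]
Varint 1: bytes[0:1] = 0A -> value 10 (1 byte(s))
  byte[1]=0xE1 cont=1 payload=0x61=97: acc |= 97<<0 -> acc=97 shift=7
  byte[2]=0xF1 cont=1 payload=0x71=113: acc |= 113<<7 -> acc=14561 shift=14
  byte[3]=0xD0 cont=1 payload=0x50=80: acc |= 80<<14 -> acc=1325281 shift=21
  byte[4]=0x12 cont=0 payload=0x12=18: acc |= 18<<21 -> acc=39074017 shift=28 [end]
Varint 2: bytes[1:5] = E1 F1 D0 12 -> value 39074017 (4 byte(s))
  byte[5]=0x63 cont=0 payload=0x63=99: acc |= 99<<0 -> acc=99 shift=7 [end]
Varint 3: bytes[5:6] = 63 -> value 99 (1 byte(s))
  byte[6]=0x29 cont=0 payload=0x29=41: acc |= 41<<0 -> acc=41 shift=7 [end]
Varint 4: bytes[6:7] = 29 -> value 41 (1 byte(s))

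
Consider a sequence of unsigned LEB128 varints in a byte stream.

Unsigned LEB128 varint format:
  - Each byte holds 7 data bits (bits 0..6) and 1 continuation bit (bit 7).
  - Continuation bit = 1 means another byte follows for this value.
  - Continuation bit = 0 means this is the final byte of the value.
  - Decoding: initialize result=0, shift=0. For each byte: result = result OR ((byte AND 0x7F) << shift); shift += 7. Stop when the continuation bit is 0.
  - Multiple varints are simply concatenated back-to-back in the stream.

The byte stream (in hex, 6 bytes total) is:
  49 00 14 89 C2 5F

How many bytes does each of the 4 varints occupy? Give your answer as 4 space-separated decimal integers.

Answer: 1 1 1 3

Derivation:
  byte[0]=0x49 cont=0 payload=0x49=73: acc |= 73<<0 -> acc=73 shift=7 [end]
Varint 1: bytes[0:1] = 49 -> value 73 (1 byte(s))
  byte[1]=0x00 cont=0 payload=0x00=0: acc |= 0<<0 -> acc=0 shift=7 [end]
Varint 2: bytes[1:2] = 00 -> value 0 (1 byte(s))
  byte[2]=0x14 cont=0 payload=0x14=20: acc |= 20<<0 -> acc=20 shift=7 [end]
Varint 3: bytes[2:3] = 14 -> value 20 (1 byte(s))
  byte[3]=0x89 cont=1 payload=0x09=9: acc |= 9<<0 -> acc=9 shift=7
  byte[4]=0xC2 cont=1 payload=0x42=66: acc |= 66<<7 -> acc=8457 shift=14
  byte[5]=0x5F cont=0 payload=0x5F=95: acc |= 95<<14 -> acc=1564937 shift=21 [end]
Varint 4: bytes[3:6] = 89 C2 5F -> value 1564937 (3 byte(s))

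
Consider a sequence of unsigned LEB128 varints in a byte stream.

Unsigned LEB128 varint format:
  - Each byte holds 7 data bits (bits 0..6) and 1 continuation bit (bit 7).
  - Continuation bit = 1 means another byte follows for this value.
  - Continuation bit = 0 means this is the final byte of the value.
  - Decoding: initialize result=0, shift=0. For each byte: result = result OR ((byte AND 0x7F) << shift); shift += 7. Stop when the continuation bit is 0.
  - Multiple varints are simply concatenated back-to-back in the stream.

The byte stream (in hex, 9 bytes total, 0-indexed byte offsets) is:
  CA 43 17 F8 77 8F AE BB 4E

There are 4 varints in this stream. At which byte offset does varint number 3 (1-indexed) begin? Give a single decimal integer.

  byte[0]=0xCA cont=1 payload=0x4A=74: acc |= 74<<0 -> acc=74 shift=7
  byte[1]=0x43 cont=0 payload=0x43=67: acc |= 67<<7 -> acc=8650 shift=14 [end]
Varint 1: bytes[0:2] = CA 43 -> value 8650 (2 byte(s))
  byte[2]=0x17 cont=0 payload=0x17=23: acc |= 23<<0 -> acc=23 shift=7 [end]
Varint 2: bytes[2:3] = 17 -> value 23 (1 byte(s))
  byte[3]=0xF8 cont=1 payload=0x78=120: acc |= 120<<0 -> acc=120 shift=7
  byte[4]=0x77 cont=0 payload=0x77=119: acc |= 119<<7 -> acc=15352 shift=14 [end]
Varint 3: bytes[3:5] = F8 77 -> value 15352 (2 byte(s))
  byte[5]=0x8F cont=1 payload=0x0F=15: acc |= 15<<0 -> acc=15 shift=7
  byte[6]=0xAE cont=1 payload=0x2E=46: acc |= 46<<7 -> acc=5903 shift=14
  byte[7]=0xBB cont=1 payload=0x3B=59: acc |= 59<<14 -> acc=972559 shift=21
  byte[8]=0x4E cont=0 payload=0x4E=78: acc |= 78<<21 -> acc=164550415 shift=28 [end]
Varint 4: bytes[5:9] = 8F AE BB 4E -> value 164550415 (4 byte(s))

Answer: 3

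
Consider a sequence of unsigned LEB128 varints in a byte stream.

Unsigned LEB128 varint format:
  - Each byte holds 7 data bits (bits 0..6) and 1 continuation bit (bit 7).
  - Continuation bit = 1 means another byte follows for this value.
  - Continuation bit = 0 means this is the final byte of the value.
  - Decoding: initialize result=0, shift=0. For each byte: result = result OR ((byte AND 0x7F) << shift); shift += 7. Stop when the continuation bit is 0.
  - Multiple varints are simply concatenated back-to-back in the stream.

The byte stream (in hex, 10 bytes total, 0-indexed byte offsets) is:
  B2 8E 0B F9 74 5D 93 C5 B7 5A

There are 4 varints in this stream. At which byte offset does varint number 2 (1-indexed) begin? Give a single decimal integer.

  byte[0]=0xB2 cont=1 payload=0x32=50: acc |= 50<<0 -> acc=50 shift=7
  byte[1]=0x8E cont=1 payload=0x0E=14: acc |= 14<<7 -> acc=1842 shift=14
  byte[2]=0x0B cont=0 payload=0x0B=11: acc |= 11<<14 -> acc=182066 shift=21 [end]
Varint 1: bytes[0:3] = B2 8E 0B -> value 182066 (3 byte(s))
  byte[3]=0xF9 cont=1 payload=0x79=121: acc |= 121<<0 -> acc=121 shift=7
  byte[4]=0x74 cont=0 payload=0x74=116: acc |= 116<<7 -> acc=14969 shift=14 [end]
Varint 2: bytes[3:5] = F9 74 -> value 14969 (2 byte(s))
  byte[5]=0x5D cont=0 payload=0x5D=93: acc |= 93<<0 -> acc=93 shift=7 [end]
Varint 3: bytes[5:6] = 5D -> value 93 (1 byte(s))
  byte[6]=0x93 cont=1 payload=0x13=19: acc |= 19<<0 -> acc=19 shift=7
  byte[7]=0xC5 cont=1 payload=0x45=69: acc |= 69<<7 -> acc=8851 shift=14
  byte[8]=0xB7 cont=1 payload=0x37=55: acc |= 55<<14 -> acc=909971 shift=21
  byte[9]=0x5A cont=0 payload=0x5A=90: acc |= 90<<21 -> acc=189653651 shift=28 [end]
Varint 4: bytes[6:10] = 93 C5 B7 5A -> value 189653651 (4 byte(s))

Answer: 3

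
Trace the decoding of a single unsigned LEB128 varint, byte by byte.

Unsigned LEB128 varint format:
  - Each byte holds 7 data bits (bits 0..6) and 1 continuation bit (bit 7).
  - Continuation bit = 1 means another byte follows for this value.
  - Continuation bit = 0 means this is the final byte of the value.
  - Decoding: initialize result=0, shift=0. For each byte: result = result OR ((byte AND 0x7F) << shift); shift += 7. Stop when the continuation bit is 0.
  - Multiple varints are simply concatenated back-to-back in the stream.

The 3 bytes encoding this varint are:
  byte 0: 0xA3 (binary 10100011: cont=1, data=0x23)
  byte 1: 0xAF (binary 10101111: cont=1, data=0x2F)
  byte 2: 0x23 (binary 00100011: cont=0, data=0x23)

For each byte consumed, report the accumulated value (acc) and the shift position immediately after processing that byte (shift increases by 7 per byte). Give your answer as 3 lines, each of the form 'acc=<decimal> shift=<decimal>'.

byte 0=0xA3: payload=0x23=35, contrib = 35<<0 = 35; acc -> 35, shift -> 7
byte 1=0xAF: payload=0x2F=47, contrib = 47<<7 = 6016; acc -> 6051, shift -> 14
byte 2=0x23: payload=0x23=35, contrib = 35<<14 = 573440; acc -> 579491, shift -> 21

Answer: acc=35 shift=7
acc=6051 shift=14
acc=579491 shift=21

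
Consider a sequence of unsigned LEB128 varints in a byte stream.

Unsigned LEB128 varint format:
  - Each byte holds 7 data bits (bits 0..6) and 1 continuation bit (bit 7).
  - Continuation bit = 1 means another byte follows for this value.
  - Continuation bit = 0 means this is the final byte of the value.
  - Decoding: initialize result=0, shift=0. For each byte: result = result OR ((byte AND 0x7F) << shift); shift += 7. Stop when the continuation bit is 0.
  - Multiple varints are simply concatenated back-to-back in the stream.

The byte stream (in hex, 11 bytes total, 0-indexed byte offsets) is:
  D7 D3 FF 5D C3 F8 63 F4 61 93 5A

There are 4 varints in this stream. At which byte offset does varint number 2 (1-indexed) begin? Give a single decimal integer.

  byte[0]=0xD7 cont=1 payload=0x57=87: acc |= 87<<0 -> acc=87 shift=7
  byte[1]=0xD3 cont=1 payload=0x53=83: acc |= 83<<7 -> acc=10711 shift=14
  byte[2]=0xFF cont=1 payload=0x7F=127: acc |= 127<<14 -> acc=2091479 shift=21
  byte[3]=0x5D cont=0 payload=0x5D=93: acc |= 93<<21 -> acc=197126615 shift=28 [end]
Varint 1: bytes[0:4] = D7 D3 FF 5D -> value 197126615 (4 byte(s))
  byte[4]=0xC3 cont=1 payload=0x43=67: acc |= 67<<0 -> acc=67 shift=7
  byte[5]=0xF8 cont=1 payload=0x78=120: acc |= 120<<7 -> acc=15427 shift=14
  byte[6]=0x63 cont=0 payload=0x63=99: acc |= 99<<14 -> acc=1637443 shift=21 [end]
Varint 2: bytes[4:7] = C3 F8 63 -> value 1637443 (3 byte(s))
  byte[7]=0xF4 cont=1 payload=0x74=116: acc |= 116<<0 -> acc=116 shift=7
  byte[8]=0x61 cont=0 payload=0x61=97: acc |= 97<<7 -> acc=12532 shift=14 [end]
Varint 3: bytes[7:9] = F4 61 -> value 12532 (2 byte(s))
  byte[9]=0x93 cont=1 payload=0x13=19: acc |= 19<<0 -> acc=19 shift=7
  byte[10]=0x5A cont=0 payload=0x5A=90: acc |= 90<<7 -> acc=11539 shift=14 [end]
Varint 4: bytes[9:11] = 93 5A -> value 11539 (2 byte(s))

Answer: 4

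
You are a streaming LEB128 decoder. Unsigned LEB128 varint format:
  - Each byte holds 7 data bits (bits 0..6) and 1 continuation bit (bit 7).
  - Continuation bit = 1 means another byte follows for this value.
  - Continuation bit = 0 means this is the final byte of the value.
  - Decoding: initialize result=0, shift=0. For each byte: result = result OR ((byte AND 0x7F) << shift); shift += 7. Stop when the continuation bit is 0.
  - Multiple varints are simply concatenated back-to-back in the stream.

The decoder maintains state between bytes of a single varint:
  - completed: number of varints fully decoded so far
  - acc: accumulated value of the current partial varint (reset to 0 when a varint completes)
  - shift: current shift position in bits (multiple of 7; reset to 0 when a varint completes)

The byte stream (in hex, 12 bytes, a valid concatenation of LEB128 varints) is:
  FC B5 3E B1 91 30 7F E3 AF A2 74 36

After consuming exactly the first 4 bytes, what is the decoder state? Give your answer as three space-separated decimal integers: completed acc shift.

Answer: 1 49 7

Derivation:
byte[0]=0xFC cont=1 payload=0x7C: acc |= 124<<0 -> completed=0 acc=124 shift=7
byte[1]=0xB5 cont=1 payload=0x35: acc |= 53<<7 -> completed=0 acc=6908 shift=14
byte[2]=0x3E cont=0 payload=0x3E: varint #1 complete (value=1022716); reset -> completed=1 acc=0 shift=0
byte[3]=0xB1 cont=1 payload=0x31: acc |= 49<<0 -> completed=1 acc=49 shift=7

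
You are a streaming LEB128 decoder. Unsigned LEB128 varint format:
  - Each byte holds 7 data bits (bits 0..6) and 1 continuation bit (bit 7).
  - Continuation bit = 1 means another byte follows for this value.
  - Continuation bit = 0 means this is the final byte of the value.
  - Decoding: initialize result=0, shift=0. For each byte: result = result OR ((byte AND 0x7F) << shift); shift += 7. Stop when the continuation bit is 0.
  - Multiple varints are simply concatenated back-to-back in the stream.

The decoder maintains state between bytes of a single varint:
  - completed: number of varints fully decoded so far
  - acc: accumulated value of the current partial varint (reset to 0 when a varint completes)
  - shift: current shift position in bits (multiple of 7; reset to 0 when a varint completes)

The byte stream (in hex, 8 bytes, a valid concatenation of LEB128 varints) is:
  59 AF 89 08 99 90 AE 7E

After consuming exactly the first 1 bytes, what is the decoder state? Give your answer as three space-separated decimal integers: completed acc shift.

byte[0]=0x59 cont=0 payload=0x59: varint #1 complete (value=89); reset -> completed=1 acc=0 shift=0

Answer: 1 0 0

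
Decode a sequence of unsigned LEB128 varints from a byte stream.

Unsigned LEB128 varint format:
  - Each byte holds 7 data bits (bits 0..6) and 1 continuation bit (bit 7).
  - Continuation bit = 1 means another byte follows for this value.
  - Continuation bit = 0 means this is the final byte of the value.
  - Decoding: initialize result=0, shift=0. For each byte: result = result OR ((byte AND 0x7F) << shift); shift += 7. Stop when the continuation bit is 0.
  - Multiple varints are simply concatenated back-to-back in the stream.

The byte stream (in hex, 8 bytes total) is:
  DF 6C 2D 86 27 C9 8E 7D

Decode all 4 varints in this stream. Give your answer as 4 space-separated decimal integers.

Answer: 13919 45 4998 2049865

Derivation:
  byte[0]=0xDF cont=1 payload=0x5F=95: acc |= 95<<0 -> acc=95 shift=7
  byte[1]=0x6C cont=0 payload=0x6C=108: acc |= 108<<7 -> acc=13919 shift=14 [end]
Varint 1: bytes[0:2] = DF 6C -> value 13919 (2 byte(s))
  byte[2]=0x2D cont=0 payload=0x2D=45: acc |= 45<<0 -> acc=45 shift=7 [end]
Varint 2: bytes[2:3] = 2D -> value 45 (1 byte(s))
  byte[3]=0x86 cont=1 payload=0x06=6: acc |= 6<<0 -> acc=6 shift=7
  byte[4]=0x27 cont=0 payload=0x27=39: acc |= 39<<7 -> acc=4998 shift=14 [end]
Varint 3: bytes[3:5] = 86 27 -> value 4998 (2 byte(s))
  byte[5]=0xC9 cont=1 payload=0x49=73: acc |= 73<<0 -> acc=73 shift=7
  byte[6]=0x8E cont=1 payload=0x0E=14: acc |= 14<<7 -> acc=1865 shift=14
  byte[7]=0x7D cont=0 payload=0x7D=125: acc |= 125<<14 -> acc=2049865 shift=21 [end]
Varint 4: bytes[5:8] = C9 8E 7D -> value 2049865 (3 byte(s))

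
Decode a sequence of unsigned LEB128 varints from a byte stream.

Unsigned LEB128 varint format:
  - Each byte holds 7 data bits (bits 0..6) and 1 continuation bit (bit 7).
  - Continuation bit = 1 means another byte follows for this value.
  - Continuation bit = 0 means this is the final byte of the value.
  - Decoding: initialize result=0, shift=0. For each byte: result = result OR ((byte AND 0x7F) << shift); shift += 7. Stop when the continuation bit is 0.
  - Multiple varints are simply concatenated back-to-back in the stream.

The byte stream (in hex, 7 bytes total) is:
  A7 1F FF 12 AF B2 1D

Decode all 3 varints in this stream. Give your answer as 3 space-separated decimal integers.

  byte[0]=0xA7 cont=1 payload=0x27=39: acc |= 39<<0 -> acc=39 shift=7
  byte[1]=0x1F cont=0 payload=0x1F=31: acc |= 31<<7 -> acc=4007 shift=14 [end]
Varint 1: bytes[0:2] = A7 1F -> value 4007 (2 byte(s))
  byte[2]=0xFF cont=1 payload=0x7F=127: acc |= 127<<0 -> acc=127 shift=7
  byte[3]=0x12 cont=0 payload=0x12=18: acc |= 18<<7 -> acc=2431 shift=14 [end]
Varint 2: bytes[2:4] = FF 12 -> value 2431 (2 byte(s))
  byte[4]=0xAF cont=1 payload=0x2F=47: acc |= 47<<0 -> acc=47 shift=7
  byte[5]=0xB2 cont=1 payload=0x32=50: acc |= 50<<7 -> acc=6447 shift=14
  byte[6]=0x1D cont=0 payload=0x1D=29: acc |= 29<<14 -> acc=481583 shift=21 [end]
Varint 3: bytes[4:7] = AF B2 1D -> value 481583 (3 byte(s))

Answer: 4007 2431 481583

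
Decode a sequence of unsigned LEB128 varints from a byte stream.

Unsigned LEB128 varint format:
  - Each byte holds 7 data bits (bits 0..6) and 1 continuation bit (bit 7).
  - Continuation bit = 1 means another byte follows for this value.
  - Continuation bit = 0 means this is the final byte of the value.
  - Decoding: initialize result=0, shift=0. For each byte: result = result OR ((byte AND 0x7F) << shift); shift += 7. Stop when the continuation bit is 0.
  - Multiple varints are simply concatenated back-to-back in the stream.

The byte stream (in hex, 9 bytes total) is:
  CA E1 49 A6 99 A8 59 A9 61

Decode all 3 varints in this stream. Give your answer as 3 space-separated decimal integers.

Answer: 1208522 187305126 12457

Derivation:
  byte[0]=0xCA cont=1 payload=0x4A=74: acc |= 74<<0 -> acc=74 shift=7
  byte[1]=0xE1 cont=1 payload=0x61=97: acc |= 97<<7 -> acc=12490 shift=14
  byte[2]=0x49 cont=0 payload=0x49=73: acc |= 73<<14 -> acc=1208522 shift=21 [end]
Varint 1: bytes[0:3] = CA E1 49 -> value 1208522 (3 byte(s))
  byte[3]=0xA6 cont=1 payload=0x26=38: acc |= 38<<0 -> acc=38 shift=7
  byte[4]=0x99 cont=1 payload=0x19=25: acc |= 25<<7 -> acc=3238 shift=14
  byte[5]=0xA8 cont=1 payload=0x28=40: acc |= 40<<14 -> acc=658598 shift=21
  byte[6]=0x59 cont=0 payload=0x59=89: acc |= 89<<21 -> acc=187305126 shift=28 [end]
Varint 2: bytes[3:7] = A6 99 A8 59 -> value 187305126 (4 byte(s))
  byte[7]=0xA9 cont=1 payload=0x29=41: acc |= 41<<0 -> acc=41 shift=7
  byte[8]=0x61 cont=0 payload=0x61=97: acc |= 97<<7 -> acc=12457 shift=14 [end]
Varint 3: bytes[7:9] = A9 61 -> value 12457 (2 byte(s))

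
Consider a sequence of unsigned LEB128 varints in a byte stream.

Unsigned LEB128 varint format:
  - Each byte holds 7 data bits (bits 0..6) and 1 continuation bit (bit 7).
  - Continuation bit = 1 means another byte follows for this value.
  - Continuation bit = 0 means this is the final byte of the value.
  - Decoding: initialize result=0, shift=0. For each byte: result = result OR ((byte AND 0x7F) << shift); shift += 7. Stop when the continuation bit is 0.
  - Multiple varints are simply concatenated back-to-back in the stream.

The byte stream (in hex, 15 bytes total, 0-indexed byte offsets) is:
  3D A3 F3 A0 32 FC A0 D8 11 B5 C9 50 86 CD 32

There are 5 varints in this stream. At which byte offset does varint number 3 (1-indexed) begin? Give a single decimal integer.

  byte[0]=0x3D cont=0 payload=0x3D=61: acc |= 61<<0 -> acc=61 shift=7 [end]
Varint 1: bytes[0:1] = 3D -> value 61 (1 byte(s))
  byte[1]=0xA3 cont=1 payload=0x23=35: acc |= 35<<0 -> acc=35 shift=7
  byte[2]=0xF3 cont=1 payload=0x73=115: acc |= 115<<7 -> acc=14755 shift=14
  byte[3]=0xA0 cont=1 payload=0x20=32: acc |= 32<<14 -> acc=539043 shift=21
  byte[4]=0x32 cont=0 payload=0x32=50: acc |= 50<<21 -> acc=105396643 shift=28 [end]
Varint 2: bytes[1:5] = A3 F3 A0 32 -> value 105396643 (4 byte(s))
  byte[5]=0xFC cont=1 payload=0x7C=124: acc |= 124<<0 -> acc=124 shift=7
  byte[6]=0xA0 cont=1 payload=0x20=32: acc |= 32<<7 -> acc=4220 shift=14
  byte[7]=0xD8 cont=1 payload=0x58=88: acc |= 88<<14 -> acc=1446012 shift=21
  byte[8]=0x11 cont=0 payload=0x11=17: acc |= 17<<21 -> acc=37097596 shift=28 [end]
Varint 3: bytes[5:9] = FC A0 D8 11 -> value 37097596 (4 byte(s))
  byte[9]=0xB5 cont=1 payload=0x35=53: acc |= 53<<0 -> acc=53 shift=7
  byte[10]=0xC9 cont=1 payload=0x49=73: acc |= 73<<7 -> acc=9397 shift=14
  byte[11]=0x50 cont=0 payload=0x50=80: acc |= 80<<14 -> acc=1320117 shift=21 [end]
Varint 4: bytes[9:12] = B5 C9 50 -> value 1320117 (3 byte(s))
  byte[12]=0x86 cont=1 payload=0x06=6: acc |= 6<<0 -> acc=6 shift=7
  byte[13]=0xCD cont=1 payload=0x4D=77: acc |= 77<<7 -> acc=9862 shift=14
  byte[14]=0x32 cont=0 payload=0x32=50: acc |= 50<<14 -> acc=829062 shift=21 [end]
Varint 5: bytes[12:15] = 86 CD 32 -> value 829062 (3 byte(s))

Answer: 5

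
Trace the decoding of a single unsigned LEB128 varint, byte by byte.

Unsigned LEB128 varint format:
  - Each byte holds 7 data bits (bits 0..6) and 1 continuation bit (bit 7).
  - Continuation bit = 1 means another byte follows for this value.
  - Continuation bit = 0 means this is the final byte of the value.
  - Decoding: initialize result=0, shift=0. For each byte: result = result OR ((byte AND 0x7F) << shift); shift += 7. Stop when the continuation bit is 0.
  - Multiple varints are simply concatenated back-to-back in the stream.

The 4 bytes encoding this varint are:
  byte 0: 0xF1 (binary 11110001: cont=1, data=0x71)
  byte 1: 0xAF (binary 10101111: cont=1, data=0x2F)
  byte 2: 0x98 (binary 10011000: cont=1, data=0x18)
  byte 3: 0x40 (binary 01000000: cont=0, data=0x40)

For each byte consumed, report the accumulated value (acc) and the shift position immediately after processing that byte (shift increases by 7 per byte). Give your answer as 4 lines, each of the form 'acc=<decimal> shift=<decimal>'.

byte 0=0xF1: payload=0x71=113, contrib = 113<<0 = 113; acc -> 113, shift -> 7
byte 1=0xAF: payload=0x2F=47, contrib = 47<<7 = 6016; acc -> 6129, shift -> 14
byte 2=0x98: payload=0x18=24, contrib = 24<<14 = 393216; acc -> 399345, shift -> 21
byte 3=0x40: payload=0x40=64, contrib = 64<<21 = 134217728; acc -> 134617073, shift -> 28

Answer: acc=113 shift=7
acc=6129 shift=14
acc=399345 shift=21
acc=134617073 shift=28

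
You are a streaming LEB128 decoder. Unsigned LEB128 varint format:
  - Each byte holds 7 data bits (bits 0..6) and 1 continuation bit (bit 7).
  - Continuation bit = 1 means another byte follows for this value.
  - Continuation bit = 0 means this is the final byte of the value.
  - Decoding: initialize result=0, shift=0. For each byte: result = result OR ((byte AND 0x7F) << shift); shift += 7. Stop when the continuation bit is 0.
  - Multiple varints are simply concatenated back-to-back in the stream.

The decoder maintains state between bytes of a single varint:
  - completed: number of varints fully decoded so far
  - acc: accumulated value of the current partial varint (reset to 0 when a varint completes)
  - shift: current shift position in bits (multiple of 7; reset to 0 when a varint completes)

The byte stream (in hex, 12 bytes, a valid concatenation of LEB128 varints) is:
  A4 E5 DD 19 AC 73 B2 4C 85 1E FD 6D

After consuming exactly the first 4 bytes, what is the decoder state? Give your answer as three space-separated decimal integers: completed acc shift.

byte[0]=0xA4 cont=1 payload=0x24: acc |= 36<<0 -> completed=0 acc=36 shift=7
byte[1]=0xE5 cont=1 payload=0x65: acc |= 101<<7 -> completed=0 acc=12964 shift=14
byte[2]=0xDD cont=1 payload=0x5D: acc |= 93<<14 -> completed=0 acc=1536676 shift=21
byte[3]=0x19 cont=0 payload=0x19: varint #1 complete (value=53965476); reset -> completed=1 acc=0 shift=0

Answer: 1 0 0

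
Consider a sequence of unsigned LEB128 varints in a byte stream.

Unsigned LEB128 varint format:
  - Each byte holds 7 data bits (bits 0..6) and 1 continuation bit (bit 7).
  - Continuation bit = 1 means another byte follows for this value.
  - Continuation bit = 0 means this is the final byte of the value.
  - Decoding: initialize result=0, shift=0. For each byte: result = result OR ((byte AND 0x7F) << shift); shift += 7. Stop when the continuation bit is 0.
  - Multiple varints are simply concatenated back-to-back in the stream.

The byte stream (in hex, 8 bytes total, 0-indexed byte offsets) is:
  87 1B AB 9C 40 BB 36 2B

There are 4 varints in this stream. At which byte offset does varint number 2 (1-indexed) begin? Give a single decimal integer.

  byte[0]=0x87 cont=1 payload=0x07=7: acc |= 7<<0 -> acc=7 shift=7
  byte[1]=0x1B cont=0 payload=0x1B=27: acc |= 27<<7 -> acc=3463 shift=14 [end]
Varint 1: bytes[0:2] = 87 1B -> value 3463 (2 byte(s))
  byte[2]=0xAB cont=1 payload=0x2B=43: acc |= 43<<0 -> acc=43 shift=7
  byte[3]=0x9C cont=1 payload=0x1C=28: acc |= 28<<7 -> acc=3627 shift=14
  byte[4]=0x40 cont=0 payload=0x40=64: acc |= 64<<14 -> acc=1052203 shift=21 [end]
Varint 2: bytes[2:5] = AB 9C 40 -> value 1052203 (3 byte(s))
  byte[5]=0xBB cont=1 payload=0x3B=59: acc |= 59<<0 -> acc=59 shift=7
  byte[6]=0x36 cont=0 payload=0x36=54: acc |= 54<<7 -> acc=6971 shift=14 [end]
Varint 3: bytes[5:7] = BB 36 -> value 6971 (2 byte(s))
  byte[7]=0x2B cont=0 payload=0x2B=43: acc |= 43<<0 -> acc=43 shift=7 [end]
Varint 4: bytes[7:8] = 2B -> value 43 (1 byte(s))

Answer: 2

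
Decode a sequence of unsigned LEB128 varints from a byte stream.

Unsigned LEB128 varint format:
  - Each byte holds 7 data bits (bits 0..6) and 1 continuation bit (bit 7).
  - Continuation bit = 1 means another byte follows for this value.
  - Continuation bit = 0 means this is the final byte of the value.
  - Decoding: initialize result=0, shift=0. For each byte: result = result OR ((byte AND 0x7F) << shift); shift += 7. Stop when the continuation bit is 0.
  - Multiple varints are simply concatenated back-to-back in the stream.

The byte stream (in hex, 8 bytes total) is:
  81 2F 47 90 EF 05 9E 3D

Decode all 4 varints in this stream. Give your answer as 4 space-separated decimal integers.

  byte[0]=0x81 cont=1 payload=0x01=1: acc |= 1<<0 -> acc=1 shift=7
  byte[1]=0x2F cont=0 payload=0x2F=47: acc |= 47<<7 -> acc=6017 shift=14 [end]
Varint 1: bytes[0:2] = 81 2F -> value 6017 (2 byte(s))
  byte[2]=0x47 cont=0 payload=0x47=71: acc |= 71<<0 -> acc=71 shift=7 [end]
Varint 2: bytes[2:3] = 47 -> value 71 (1 byte(s))
  byte[3]=0x90 cont=1 payload=0x10=16: acc |= 16<<0 -> acc=16 shift=7
  byte[4]=0xEF cont=1 payload=0x6F=111: acc |= 111<<7 -> acc=14224 shift=14
  byte[5]=0x05 cont=0 payload=0x05=5: acc |= 5<<14 -> acc=96144 shift=21 [end]
Varint 3: bytes[3:6] = 90 EF 05 -> value 96144 (3 byte(s))
  byte[6]=0x9E cont=1 payload=0x1E=30: acc |= 30<<0 -> acc=30 shift=7
  byte[7]=0x3D cont=0 payload=0x3D=61: acc |= 61<<7 -> acc=7838 shift=14 [end]
Varint 4: bytes[6:8] = 9E 3D -> value 7838 (2 byte(s))

Answer: 6017 71 96144 7838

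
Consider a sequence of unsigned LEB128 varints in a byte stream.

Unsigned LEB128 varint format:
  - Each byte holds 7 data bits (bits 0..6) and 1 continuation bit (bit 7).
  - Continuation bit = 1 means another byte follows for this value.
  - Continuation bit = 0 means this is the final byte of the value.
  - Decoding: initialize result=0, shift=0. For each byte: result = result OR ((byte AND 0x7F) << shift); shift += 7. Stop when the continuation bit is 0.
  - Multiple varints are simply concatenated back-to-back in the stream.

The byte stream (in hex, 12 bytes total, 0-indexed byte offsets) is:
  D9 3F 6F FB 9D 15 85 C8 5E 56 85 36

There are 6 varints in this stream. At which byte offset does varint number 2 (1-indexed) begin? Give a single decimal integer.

Answer: 2

Derivation:
  byte[0]=0xD9 cont=1 payload=0x59=89: acc |= 89<<0 -> acc=89 shift=7
  byte[1]=0x3F cont=0 payload=0x3F=63: acc |= 63<<7 -> acc=8153 shift=14 [end]
Varint 1: bytes[0:2] = D9 3F -> value 8153 (2 byte(s))
  byte[2]=0x6F cont=0 payload=0x6F=111: acc |= 111<<0 -> acc=111 shift=7 [end]
Varint 2: bytes[2:3] = 6F -> value 111 (1 byte(s))
  byte[3]=0xFB cont=1 payload=0x7B=123: acc |= 123<<0 -> acc=123 shift=7
  byte[4]=0x9D cont=1 payload=0x1D=29: acc |= 29<<7 -> acc=3835 shift=14
  byte[5]=0x15 cont=0 payload=0x15=21: acc |= 21<<14 -> acc=347899 shift=21 [end]
Varint 3: bytes[3:6] = FB 9D 15 -> value 347899 (3 byte(s))
  byte[6]=0x85 cont=1 payload=0x05=5: acc |= 5<<0 -> acc=5 shift=7
  byte[7]=0xC8 cont=1 payload=0x48=72: acc |= 72<<7 -> acc=9221 shift=14
  byte[8]=0x5E cont=0 payload=0x5E=94: acc |= 94<<14 -> acc=1549317 shift=21 [end]
Varint 4: bytes[6:9] = 85 C8 5E -> value 1549317 (3 byte(s))
  byte[9]=0x56 cont=0 payload=0x56=86: acc |= 86<<0 -> acc=86 shift=7 [end]
Varint 5: bytes[9:10] = 56 -> value 86 (1 byte(s))
  byte[10]=0x85 cont=1 payload=0x05=5: acc |= 5<<0 -> acc=5 shift=7
  byte[11]=0x36 cont=0 payload=0x36=54: acc |= 54<<7 -> acc=6917 shift=14 [end]
Varint 6: bytes[10:12] = 85 36 -> value 6917 (2 byte(s))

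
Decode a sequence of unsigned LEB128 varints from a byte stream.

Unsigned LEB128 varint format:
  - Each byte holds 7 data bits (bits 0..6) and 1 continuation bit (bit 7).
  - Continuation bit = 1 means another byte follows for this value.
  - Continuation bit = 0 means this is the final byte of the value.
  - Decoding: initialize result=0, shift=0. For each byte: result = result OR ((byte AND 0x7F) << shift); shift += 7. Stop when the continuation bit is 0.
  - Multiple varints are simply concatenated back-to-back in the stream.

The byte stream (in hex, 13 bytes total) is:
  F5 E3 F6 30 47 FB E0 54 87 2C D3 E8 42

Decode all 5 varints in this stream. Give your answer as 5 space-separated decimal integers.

Answer: 102609397 71 1388667 5639 1094739

Derivation:
  byte[0]=0xF5 cont=1 payload=0x75=117: acc |= 117<<0 -> acc=117 shift=7
  byte[1]=0xE3 cont=1 payload=0x63=99: acc |= 99<<7 -> acc=12789 shift=14
  byte[2]=0xF6 cont=1 payload=0x76=118: acc |= 118<<14 -> acc=1946101 shift=21
  byte[3]=0x30 cont=0 payload=0x30=48: acc |= 48<<21 -> acc=102609397 shift=28 [end]
Varint 1: bytes[0:4] = F5 E3 F6 30 -> value 102609397 (4 byte(s))
  byte[4]=0x47 cont=0 payload=0x47=71: acc |= 71<<0 -> acc=71 shift=7 [end]
Varint 2: bytes[4:5] = 47 -> value 71 (1 byte(s))
  byte[5]=0xFB cont=1 payload=0x7B=123: acc |= 123<<0 -> acc=123 shift=7
  byte[6]=0xE0 cont=1 payload=0x60=96: acc |= 96<<7 -> acc=12411 shift=14
  byte[7]=0x54 cont=0 payload=0x54=84: acc |= 84<<14 -> acc=1388667 shift=21 [end]
Varint 3: bytes[5:8] = FB E0 54 -> value 1388667 (3 byte(s))
  byte[8]=0x87 cont=1 payload=0x07=7: acc |= 7<<0 -> acc=7 shift=7
  byte[9]=0x2C cont=0 payload=0x2C=44: acc |= 44<<7 -> acc=5639 shift=14 [end]
Varint 4: bytes[8:10] = 87 2C -> value 5639 (2 byte(s))
  byte[10]=0xD3 cont=1 payload=0x53=83: acc |= 83<<0 -> acc=83 shift=7
  byte[11]=0xE8 cont=1 payload=0x68=104: acc |= 104<<7 -> acc=13395 shift=14
  byte[12]=0x42 cont=0 payload=0x42=66: acc |= 66<<14 -> acc=1094739 shift=21 [end]
Varint 5: bytes[10:13] = D3 E8 42 -> value 1094739 (3 byte(s))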